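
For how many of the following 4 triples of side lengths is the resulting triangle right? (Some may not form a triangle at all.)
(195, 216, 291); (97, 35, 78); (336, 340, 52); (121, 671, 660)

(195,216,291): 195²+216² = 84681 = 291² → right
(97,35,78): 35²+78² = 7309 < 9409 = 97² → obtuse
(336,340,52): 52²+336² = 115600 = 340² → right
(121,671,660): 121²+660² = 450241 = 671² → right
3 of the 4 are right.

3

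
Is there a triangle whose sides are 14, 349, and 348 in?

Yes

The longest side is 349, and the other two sum to 362.
Since 362 > 349, the triangle inequality holds.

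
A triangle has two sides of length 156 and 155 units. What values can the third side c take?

By the triangle inequality, c must be less than 156 + 155 = 311 and greater than |156 − 155| = 1.

1 < c < 311 (units)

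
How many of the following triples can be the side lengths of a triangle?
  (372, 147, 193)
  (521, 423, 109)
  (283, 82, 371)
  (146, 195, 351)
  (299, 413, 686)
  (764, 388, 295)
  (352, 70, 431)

(147,193,372): 147+193 ≤ 372 → not valid
(109,423,521): 109+423 > 521 → valid
(82,283,371): 82+283 ≤ 371 → not valid
(146,195,351): 146+195 ≤ 351 → not valid
(299,413,686): 299+413 > 686 → valid
(295,388,764): 295+388 ≤ 764 → not valid
(70,352,431): 70+352 ≤ 431 → not valid
2 of the 7 triples form a triangle.

2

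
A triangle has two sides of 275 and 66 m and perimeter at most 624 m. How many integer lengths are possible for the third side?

Triangle inequality: 209 < x < 341. Perimeter ≤ 624 gives x ≤ 624 − 275 − 66 = 283.
So 209 < x ≤ 283; integers 210 through 283: 74 values.

74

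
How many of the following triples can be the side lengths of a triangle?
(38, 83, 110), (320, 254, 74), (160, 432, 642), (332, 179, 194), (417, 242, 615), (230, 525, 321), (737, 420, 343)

6

(38,83,110): 38+83 > 110 → valid
(74,254,320): 74+254 > 320 → valid
(160,432,642): 160+432 ≤ 642 → not valid
(179,194,332): 179+194 > 332 → valid
(242,417,615): 242+417 > 615 → valid
(230,321,525): 230+321 > 525 → valid
(343,420,737): 343+420 > 737 → valid
6 of the 7 triples form a triangle.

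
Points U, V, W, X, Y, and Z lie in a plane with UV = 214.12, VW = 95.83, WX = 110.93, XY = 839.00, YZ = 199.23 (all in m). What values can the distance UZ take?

218.89 ≤ UZ ≤ 1459.11 m

The maximum is all hops collinear in one direction: 214.12 + 95.83 + 110.93 + 839.00 + 199.23 = 1459.11.
The longest hop is 839.00; the others sum to 620.11. Folding the others back against it leaves at least 839.00 − 620.11 = 218.89.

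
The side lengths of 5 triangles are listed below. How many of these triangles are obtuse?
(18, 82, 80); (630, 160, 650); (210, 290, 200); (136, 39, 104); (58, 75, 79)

1

(18,82,80): 18²+80² = 6724 = 82² → right
(630,160,650): 160²+630² = 422500 = 650² → right
(210,290,200): 200²+210² = 84100 = 290² → right
(136,39,104): 39²+104² = 12337 < 18496 = 136² → obtuse
(58,75,79): 58²+75² = 8989 > 6241 = 79² → acute
1 of the 5 is obtuse.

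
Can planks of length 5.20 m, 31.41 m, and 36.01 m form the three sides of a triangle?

The longest side is 36.01, and the other two sum to 36.61.
Since 36.61 > 36.01, the triangle inequality holds.

Yes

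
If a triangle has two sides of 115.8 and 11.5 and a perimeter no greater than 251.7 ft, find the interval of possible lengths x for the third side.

104.3 < x ≤ 124.4 ft

Triangle inequality alone gives 104.3 < x < 127.3.
The perimeter condition gives x ≤ 251.7 − 115.8 − 11.5 = 124.4.
Intersecting the two: 104.3 < x ≤ 124.4.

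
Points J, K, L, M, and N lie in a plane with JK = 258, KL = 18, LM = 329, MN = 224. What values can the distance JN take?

The maximum is all hops collinear in one direction: 258 + 18 + 329 + 224 = 829.
The longest hop is 329; the others sum to 500. Since 329 ≤ 500, the path can fold back on itself completely, so the minimum distance is 0.

0 ≤ JN ≤ 829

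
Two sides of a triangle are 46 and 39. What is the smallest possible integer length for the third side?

8

The third side must be strictly greater than |46 − 39| = 7.
The smallest integer above 7 is 8.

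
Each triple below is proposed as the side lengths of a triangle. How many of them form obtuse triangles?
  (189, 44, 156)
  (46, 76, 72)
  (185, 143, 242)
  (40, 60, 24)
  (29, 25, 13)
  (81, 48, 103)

5

(189,44,156): 44²+156² = 26272 < 35721 = 189² → obtuse
(46,76,72): 46²+72² = 7300 > 5776 = 76² → acute
(185,143,242): 143²+185² = 54674 < 58564 = 242² → obtuse
(40,60,24): 24²+40² = 2176 < 3600 = 60² → obtuse
(29,25,13): 13²+25² = 794 < 841 = 29² → obtuse
(81,48,103): 48²+81² = 8865 < 10609 = 103² → obtuse
5 of the 6 are obtuse.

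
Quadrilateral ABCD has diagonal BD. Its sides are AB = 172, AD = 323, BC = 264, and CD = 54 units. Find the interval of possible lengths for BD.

From triangle ABD: |172 − 323| < BD < 172 + 323, i.e. 151 < BD < 495.
From triangle CBD: 210 < BD < 318.
Both must hold, so BD lies in the intersection.

210 < BD < 318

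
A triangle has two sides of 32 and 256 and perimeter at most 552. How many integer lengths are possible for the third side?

40

Triangle inequality: 224 < x < 288. Perimeter ≤ 552 gives x ≤ 552 − 32 − 256 = 264.
So 224 < x ≤ 264; integers 225 through 264: 40 values.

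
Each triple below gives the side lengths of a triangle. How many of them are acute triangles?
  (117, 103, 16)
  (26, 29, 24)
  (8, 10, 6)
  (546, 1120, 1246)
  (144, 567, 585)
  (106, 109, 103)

2

(117,103,16): 16²+103² = 10865 < 13689 = 117² → obtuse
(26,29,24): 24²+26² = 1252 > 841 = 29² → acute
(8,10,6): 6²+8² = 100 = 10² → right
(546,1120,1246): 546²+1120² = 1552516 = 1246² → right
(144,567,585): 144²+567² = 342225 = 585² → right
(106,109,103): 103²+106² = 21845 > 11881 = 109² → acute
2 of the 6 are acute.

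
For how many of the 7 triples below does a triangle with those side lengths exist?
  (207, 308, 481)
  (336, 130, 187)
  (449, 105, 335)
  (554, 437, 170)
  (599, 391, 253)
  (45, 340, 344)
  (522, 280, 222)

4

(207,308,481): 207+308 > 481 → valid
(130,187,336): 130+187 ≤ 336 → not valid
(105,335,449): 105+335 ≤ 449 → not valid
(170,437,554): 170+437 > 554 → valid
(253,391,599): 253+391 > 599 → valid
(45,340,344): 45+340 > 344 → valid
(222,280,522): 222+280 ≤ 522 → not valid
4 of the 7 triples form a triangle.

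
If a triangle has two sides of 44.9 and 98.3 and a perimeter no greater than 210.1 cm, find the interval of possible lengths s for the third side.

53.4 < s ≤ 66.9

Triangle inequality alone gives 53.4 < s < 143.2.
The perimeter condition gives s ≤ 210.1 − 44.9 − 98.3 = 66.9.
Intersecting the two: 53.4 < s ≤ 66.9.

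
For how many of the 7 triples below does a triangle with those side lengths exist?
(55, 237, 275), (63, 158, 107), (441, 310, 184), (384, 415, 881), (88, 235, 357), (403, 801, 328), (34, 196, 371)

(55,237,275): 55+237 > 275 → valid
(63,107,158): 63+107 > 158 → valid
(184,310,441): 184+310 > 441 → valid
(384,415,881): 384+415 ≤ 881 → not valid
(88,235,357): 88+235 ≤ 357 → not valid
(328,403,801): 328+403 ≤ 801 → not valid
(34,196,371): 34+196 ≤ 371 → not valid
3 of the 7 triples form a triangle.

3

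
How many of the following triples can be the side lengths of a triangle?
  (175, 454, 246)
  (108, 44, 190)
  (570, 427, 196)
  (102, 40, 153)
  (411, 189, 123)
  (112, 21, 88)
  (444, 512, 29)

1

(175,246,454): 175+246 ≤ 454 → not valid
(44,108,190): 44+108 ≤ 190 → not valid
(196,427,570): 196+427 > 570 → valid
(40,102,153): 40+102 ≤ 153 → not valid
(123,189,411): 123+189 ≤ 411 → not valid
(21,88,112): 21+88 ≤ 112 → not valid
(29,444,512): 29+444 ≤ 512 → not valid
1 of the 7 triples forms a triangle.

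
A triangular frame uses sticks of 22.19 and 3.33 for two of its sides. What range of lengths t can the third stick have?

18.86 < t < 25.52

By the triangle inequality, t must be less than 22.19 + 3.33 = 25.52 and greater than |22.19 − 3.33| = 18.86.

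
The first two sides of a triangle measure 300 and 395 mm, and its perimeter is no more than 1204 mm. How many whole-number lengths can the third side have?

414

Triangle inequality: 95 < x < 695. Perimeter ≤ 1204 gives x ≤ 1204 − 300 − 395 = 509.
So 95 < x ≤ 509; integers 96 through 509: 414 values.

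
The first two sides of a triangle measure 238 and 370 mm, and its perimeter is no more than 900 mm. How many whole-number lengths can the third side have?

160

Triangle inequality: 132 < x < 608. Perimeter ≤ 900 gives x ≤ 900 − 238 − 370 = 292.
So 132 < x ≤ 292; integers 133 through 292: 160 values.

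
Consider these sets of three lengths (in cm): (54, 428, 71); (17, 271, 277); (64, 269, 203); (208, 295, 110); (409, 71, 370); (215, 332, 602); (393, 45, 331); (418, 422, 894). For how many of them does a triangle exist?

3

(54,71,428): 54+71 ≤ 428 → not valid
(17,271,277): 17+271 > 277 → valid
(64,203,269): 64+203 ≤ 269 → not valid
(110,208,295): 110+208 > 295 → valid
(71,370,409): 71+370 > 409 → valid
(215,332,602): 215+332 ≤ 602 → not valid
(45,331,393): 45+331 ≤ 393 → not valid
(418,422,894): 418+422 ≤ 894 → not valid
3 of the 8 triples form a triangle.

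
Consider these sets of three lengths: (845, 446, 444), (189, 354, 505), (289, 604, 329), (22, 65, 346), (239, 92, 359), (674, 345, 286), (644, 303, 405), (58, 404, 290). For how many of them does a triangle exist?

4

(444,446,845): 444+446 > 845 → valid
(189,354,505): 189+354 > 505 → valid
(289,329,604): 289+329 > 604 → valid
(22,65,346): 22+65 ≤ 346 → not valid
(92,239,359): 92+239 ≤ 359 → not valid
(286,345,674): 286+345 ≤ 674 → not valid
(303,405,644): 303+405 > 644 → valid
(58,290,404): 58+290 ≤ 404 → not valid
4 of the 8 triples form a triangle.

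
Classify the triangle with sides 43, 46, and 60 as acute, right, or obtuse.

acute

Compare the square of the longest side to the sum of squares of the other two: 43² + 46² = 3965 > 3600 = 60².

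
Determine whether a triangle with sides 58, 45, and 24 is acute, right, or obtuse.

obtuse

Compare the square of the longest side to the sum of squares of the other two: 24² + 45² = 2601 < 3364 = 58².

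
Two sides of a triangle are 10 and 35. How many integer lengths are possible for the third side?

19

The third side lies in the open interval (25, 45).
Integers from 26 to 44 inclusive: 44 − 26 + 1 = 19.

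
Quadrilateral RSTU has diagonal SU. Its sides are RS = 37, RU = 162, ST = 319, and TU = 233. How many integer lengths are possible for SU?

73

From triangle RSU: 125 < SU < 199.
From triangle TSU: 86 < SU < 552.
Intersection: 125 < SU < 199, so integers 126 through 198: 73 values.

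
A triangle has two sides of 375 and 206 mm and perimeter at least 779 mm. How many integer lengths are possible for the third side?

Triangle inequality: 169 < x < 581. Perimeter ≥ 779 gives x ≥ 779 − 375 − 206 = 198.
So 198 ≤ x < 581; integers 198 through 580: 383 values.

383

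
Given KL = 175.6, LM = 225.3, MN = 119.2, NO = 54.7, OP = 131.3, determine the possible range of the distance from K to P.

The maximum is all hops collinear in one direction: 175.6 + 225.3 + 119.2 + 54.7 + 131.3 = 706.1.
The longest hop is 225.3; the others sum to 480.8. Since 225.3 ≤ 480.8, the path can fold back on itself completely, so the minimum distance is 0.

0 ≤ KP ≤ 706.1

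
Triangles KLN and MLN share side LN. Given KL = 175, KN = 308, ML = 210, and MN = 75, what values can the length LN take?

From triangle KLN: |175 − 308| < LN < 175 + 308, i.e. 133 < LN < 483.
From triangle MLN: 135 < LN < 285.
Both must hold, so LN lies in the intersection.

135 < LN < 285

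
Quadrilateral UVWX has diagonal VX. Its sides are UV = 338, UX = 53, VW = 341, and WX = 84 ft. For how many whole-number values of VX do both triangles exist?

105

From triangle UVX: 285 < VX < 391.
From triangle WVX: 257 < VX < 425.
Intersection: 285 < VX < 391, so integers 286 through 390: 105 values.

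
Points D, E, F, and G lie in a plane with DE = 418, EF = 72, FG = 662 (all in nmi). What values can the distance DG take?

172 ≤ DG ≤ 1152 nmi

The maximum is all hops collinear in one direction: 418 + 72 + 662 = 1152.
The longest hop is 662; the others sum to 490. Folding the others back against it leaves at least 662 − 490 = 172.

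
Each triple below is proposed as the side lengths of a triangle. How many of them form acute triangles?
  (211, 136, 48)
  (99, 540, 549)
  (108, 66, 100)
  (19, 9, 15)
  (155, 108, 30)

(211,136,48): 48+136 ≤ 211, not a triangle
(99,540,549): 99²+540² = 301401 = 549² → right
(108,66,100): 66²+100² = 14356 > 11664 = 108² → acute
(19,9,15): 9²+15² = 306 < 361 = 19² → obtuse
(155,108,30): 30+108 ≤ 155, not a triangle
1 of the 5 is acute.

1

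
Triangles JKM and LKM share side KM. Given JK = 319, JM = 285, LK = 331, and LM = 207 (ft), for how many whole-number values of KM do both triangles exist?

413

From triangle JKM: 34 < KM < 604.
From triangle LKM: 124 < KM < 538.
Intersection: 124 < KM < 538, so integers 125 through 537: 413 values.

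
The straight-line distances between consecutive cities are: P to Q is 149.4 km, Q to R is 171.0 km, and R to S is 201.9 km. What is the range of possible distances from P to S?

The maximum is all hops collinear in one direction: 149.4 + 171.0 + 201.9 = 522.3.
The longest hop is 201.9; the others sum to 320.4. Since 201.9 ≤ 320.4, the path can fold back on itself completely, so the minimum distance is 0.

0 ≤ PS ≤ 522.3 km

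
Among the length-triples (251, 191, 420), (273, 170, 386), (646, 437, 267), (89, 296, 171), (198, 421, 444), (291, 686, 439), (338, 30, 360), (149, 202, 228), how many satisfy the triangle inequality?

7

(191,251,420): 191+251 > 420 → valid
(170,273,386): 170+273 > 386 → valid
(267,437,646): 267+437 > 646 → valid
(89,171,296): 89+171 ≤ 296 → not valid
(198,421,444): 198+421 > 444 → valid
(291,439,686): 291+439 > 686 → valid
(30,338,360): 30+338 > 360 → valid
(149,202,228): 149+202 > 228 → valid
7 of the 8 triples form a triangle.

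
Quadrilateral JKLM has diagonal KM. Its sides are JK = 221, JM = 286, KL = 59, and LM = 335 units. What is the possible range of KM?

276 < KM < 394

From triangle JKM: |221 − 286| < KM < 221 + 286, i.e. 65 < KM < 507.
From triangle LKM: 276 < KM < 394.
Both must hold, so KM lies in the intersection.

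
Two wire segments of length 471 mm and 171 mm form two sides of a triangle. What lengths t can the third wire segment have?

300 < t < 642 (mm)

By the triangle inequality, t must be less than 471 + 171 = 642 and greater than |471 − 171| = 300.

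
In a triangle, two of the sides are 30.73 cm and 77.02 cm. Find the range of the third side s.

By the triangle inequality, s must be less than 30.73 + 77.02 = 107.75 and greater than |30.73 − 77.02| = 46.29.

46.29 < s < 107.75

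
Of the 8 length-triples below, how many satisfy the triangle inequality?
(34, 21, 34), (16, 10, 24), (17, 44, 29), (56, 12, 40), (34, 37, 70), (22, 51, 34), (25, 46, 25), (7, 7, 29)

(21,34,34): 21+34 > 34 → valid
(10,16,24): 10+16 > 24 → valid
(17,29,44): 17+29 > 44 → valid
(12,40,56): 12+40 ≤ 56 → not valid
(34,37,70): 34+37 > 70 → valid
(22,34,51): 22+34 > 51 → valid
(25,25,46): 25+25 > 46 → valid
(7,7,29): 7+7 ≤ 29 → not valid
6 of the 8 triples form a triangle.

6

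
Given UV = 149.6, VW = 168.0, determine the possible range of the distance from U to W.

18.4 ≤ UW ≤ 317.6

By the triangle inequality, |149.6 − 168.0| ≤ UW ≤ 149.6 + 168.0.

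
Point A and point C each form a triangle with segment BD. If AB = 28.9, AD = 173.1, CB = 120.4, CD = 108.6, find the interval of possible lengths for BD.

144.2 < BD < 202.0

From triangle ABD: |28.9 − 173.1| < BD < 28.9 + 173.1, i.e. 144.2 < BD < 202.0.
From triangle CBD: 11.8 < BD < 229.0.
Both must hold, so BD lies in the intersection.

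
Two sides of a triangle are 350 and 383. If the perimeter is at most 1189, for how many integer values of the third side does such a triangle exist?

423

Triangle inequality: 33 < x < 733. Perimeter ≤ 1189 gives x ≤ 1189 − 350 − 383 = 456.
So 33 < x ≤ 456; integers 34 through 456: 423 values.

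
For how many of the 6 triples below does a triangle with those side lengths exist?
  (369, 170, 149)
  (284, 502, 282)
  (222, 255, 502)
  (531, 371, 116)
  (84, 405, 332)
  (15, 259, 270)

(149,170,369): 149+170 ≤ 369 → not valid
(282,284,502): 282+284 > 502 → valid
(222,255,502): 222+255 ≤ 502 → not valid
(116,371,531): 116+371 ≤ 531 → not valid
(84,332,405): 84+332 > 405 → valid
(15,259,270): 15+259 > 270 → valid
3 of the 6 triples form a triangle.

3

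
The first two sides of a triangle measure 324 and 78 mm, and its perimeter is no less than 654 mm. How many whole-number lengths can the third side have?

150

Triangle inequality: 246 < x < 402. Perimeter ≥ 654 gives x ≥ 654 − 324 − 78 = 252.
So 252 ≤ x < 402; integers 252 through 401: 150 values.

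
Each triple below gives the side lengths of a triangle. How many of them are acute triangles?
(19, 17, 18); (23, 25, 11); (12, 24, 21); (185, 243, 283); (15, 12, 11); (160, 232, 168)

(19,17,18): 17²+18² = 613 > 361 = 19² → acute
(23,25,11): 11²+23² = 650 > 625 = 25² → acute
(12,24,21): 12²+21² = 585 > 576 = 24² → acute
(185,243,283): 185²+243² = 93274 > 80089 = 283² → acute
(15,12,11): 11²+12² = 265 > 225 = 15² → acute
(160,232,168): 160²+168² = 53824 = 232² → right
5 of the 6 are acute.

5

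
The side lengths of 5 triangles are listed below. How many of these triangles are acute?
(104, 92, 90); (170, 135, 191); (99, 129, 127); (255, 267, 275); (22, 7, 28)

4

(104,92,90): 90²+92² = 16564 > 10816 = 104² → acute
(170,135,191): 135²+170² = 47125 > 36481 = 191² → acute
(99,129,127): 99²+127² = 25930 > 16641 = 129² → acute
(255,267,275): 255²+267² = 136314 > 75625 = 275² → acute
(22,7,28): 7²+22² = 533 < 784 = 28² → obtuse
4 of the 5 are acute.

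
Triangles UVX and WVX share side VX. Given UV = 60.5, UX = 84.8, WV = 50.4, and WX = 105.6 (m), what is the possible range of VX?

From triangle UVX: |60.5 − 84.8| < VX < 60.5 + 84.8, i.e. 24.3 < VX < 145.3.
From triangle WVX: 55.2 < VX < 156.0.
Both must hold, so VX lies in the intersection.

55.2 < VX < 145.3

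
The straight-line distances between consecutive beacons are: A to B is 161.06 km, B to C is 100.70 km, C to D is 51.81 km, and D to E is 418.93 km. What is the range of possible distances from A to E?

The maximum is all hops collinear in one direction: 161.06 + 100.70 + 51.81 + 418.93 = 732.50.
The longest hop is 418.93; the others sum to 313.57. Folding the others back against it leaves at least 418.93 − 313.57 = 105.36.

105.36 ≤ AE ≤ 732.50 km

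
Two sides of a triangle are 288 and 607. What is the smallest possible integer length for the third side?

The third side must be strictly greater than |288 − 607| = 319.
The smallest integer above 319 is 320.

320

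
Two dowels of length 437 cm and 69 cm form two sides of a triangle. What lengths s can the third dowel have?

368 < s < 506

By the triangle inequality, s must be less than 437 + 69 = 506 and greater than |437 − 69| = 368.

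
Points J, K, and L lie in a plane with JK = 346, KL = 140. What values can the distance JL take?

206 ≤ JL ≤ 486

By the triangle inequality, |346 − 140| ≤ JL ≤ 346 + 140.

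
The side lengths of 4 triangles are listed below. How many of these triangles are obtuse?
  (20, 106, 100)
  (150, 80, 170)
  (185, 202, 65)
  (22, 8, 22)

(20,106,100): 20²+100² = 10400 < 11236 = 106² → obtuse
(150,80,170): 80²+150² = 28900 = 170² → right
(185,202,65): 65²+185² = 38450 < 40804 = 202² → obtuse
(22,8,22): 8²+22² = 548 > 484 = 22² → acute
2 of the 4 are obtuse.

2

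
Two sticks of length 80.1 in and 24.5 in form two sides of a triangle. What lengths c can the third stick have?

By the triangle inequality, c must be less than 80.1 + 24.5 = 104.6 and greater than |80.1 − 24.5| = 55.6.

55.6 < c < 104.6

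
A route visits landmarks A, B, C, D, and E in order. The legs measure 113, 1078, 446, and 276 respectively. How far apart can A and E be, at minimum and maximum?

243 ≤ AE ≤ 1913

The maximum is all hops collinear in one direction: 113 + 1078 + 446 + 276 = 1913.
The longest hop is 1078; the others sum to 835. Folding the others back against it leaves at least 1078 − 835 = 243.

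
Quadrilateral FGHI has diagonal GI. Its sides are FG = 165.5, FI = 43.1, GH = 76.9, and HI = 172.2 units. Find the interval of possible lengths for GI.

122.4 < GI < 208.6

From triangle FGI: |165.5 − 43.1| < GI < 165.5 + 43.1, i.e. 122.4 < GI < 208.6.
From triangle HGI: 95.3 < GI < 249.1.
Both must hold, so GI lies in the intersection.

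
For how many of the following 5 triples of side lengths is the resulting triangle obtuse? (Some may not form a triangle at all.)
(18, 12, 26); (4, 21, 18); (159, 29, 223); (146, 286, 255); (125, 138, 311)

(18,12,26): 12²+18² = 468 < 676 = 26² → obtuse
(4,21,18): 4²+18² = 340 < 441 = 21² → obtuse
(159,29,223): 29+159 ≤ 223, not a triangle
(146,286,255): 146²+255² = 86341 > 81796 = 286² → acute
(125,138,311): 125+138 ≤ 311, not a triangle
2 of the 5 are obtuse.

2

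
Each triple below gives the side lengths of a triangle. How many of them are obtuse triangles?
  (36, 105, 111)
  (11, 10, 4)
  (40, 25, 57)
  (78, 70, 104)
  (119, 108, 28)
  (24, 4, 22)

(36,105,111): 36²+105² = 12321 = 111² → right
(11,10,4): 4²+10² = 116 < 121 = 11² → obtuse
(40,25,57): 25²+40² = 2225 < 3249 = 57² → obtuse
(78,70,104): 70²+78² = 10984 > 10816 = 104² → acute
(119,108,28): 28²+108² = 12448 < 14161 = 119² → obtuse
(24,4,22): 4²+22² = 500 < 576 = 24² → obtuse
4 of the 6 are obtuse.

4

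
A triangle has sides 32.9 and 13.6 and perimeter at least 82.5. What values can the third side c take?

36.0 ≤ c < 46.5

Triangle inequality alone gives 19.3 < c < 46.5.
The perimeter condition gives c ≥ 82.5 − 32.9 − 13.6 = 36.0.
Intersecting the two: 36.0 ≤ c < 46.5.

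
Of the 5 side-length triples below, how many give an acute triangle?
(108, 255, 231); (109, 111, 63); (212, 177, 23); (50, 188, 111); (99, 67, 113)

2

(108,255,231): 108²+231² = 65025 = 255² → right
(109,111,63): 63²+109² = 15850 > 12321 = 111² → acute
(212,177,23): 23+177 ≤ 212, not a triangle
(50,188,111): 50+111 ≤ 188, not a triangle
(99,67,113): 67²+99² = 14290 > 12769 = 113² → acute
2 of the 5 are acute.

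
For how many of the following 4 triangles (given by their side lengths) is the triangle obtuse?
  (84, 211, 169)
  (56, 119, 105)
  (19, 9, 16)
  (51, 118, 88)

3

(84,211,169): 84²+169² = 35617 < 44521 = 211² → obtuse
(56,119,105): 56²+105² = 14161 = 119² → right
(19,9,16): 9²+16² = 337 < 361 = 19² → obtuse
(51,118,88): 51²+88² = 10345 < 13924 = 118² → obtuse
3 of the 4 are obtuse.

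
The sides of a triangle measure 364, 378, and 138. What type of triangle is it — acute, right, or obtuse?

acute

Compare the square of the longest side to the sum of squares of the other two: 138² + 364² = 151540 > 142884 = 378².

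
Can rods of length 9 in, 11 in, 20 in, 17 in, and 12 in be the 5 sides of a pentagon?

Yes

A pentagon exists iff every side is shorter than the sum of the others — equivalently, the longest side is less than the sum of the rest.
Longest side 20 < 49 (sum of the remaining 4), so yes.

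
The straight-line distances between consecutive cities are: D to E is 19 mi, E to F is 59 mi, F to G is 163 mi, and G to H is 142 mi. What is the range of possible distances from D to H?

The maximum is all hops collinear in one direction: 19 + 59 + 163 + 142 = 383.
The longest hop is 163; the others sum to 220. Since 163 ≤ 220, the path can fold back on itself completely, so the minimum distance is 0.

0 ≤ DH ≤ 383 mi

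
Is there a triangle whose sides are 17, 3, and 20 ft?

No

The two shorter sides sum to 20, exactly equal to the longest side 20.
That gives only a degenerate (flat) triangle — the inequality must be strict.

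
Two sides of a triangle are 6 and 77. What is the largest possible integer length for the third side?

The third side must be strictly less than 6 + 77 = 83.
The largest integer below 83 is 82.

82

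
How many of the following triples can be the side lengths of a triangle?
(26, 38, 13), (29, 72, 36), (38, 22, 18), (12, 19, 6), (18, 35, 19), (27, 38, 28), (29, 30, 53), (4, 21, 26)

5

(13,26,38): 13+26 > 38 → valid
(29,36,72): 29+36 ≤ 72 → not valid
(18,22,38): 18+22 > 38 → valid
(6,12,19): 6+12 ≤ 19 → not valid
(18,19,35): 18+19 > 35 → valid
(27,28,38): 27+28 > 38 → valid
(29,30,53): 29+30 > 53 → valid
(4,21,26): 4+21 ≤ 26 → not valid
5 of the 8 triples form a triangle.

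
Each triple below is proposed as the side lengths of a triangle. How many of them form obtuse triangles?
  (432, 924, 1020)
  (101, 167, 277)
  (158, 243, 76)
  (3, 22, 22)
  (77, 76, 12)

(432,924,1020): 432²+924² = 1040400 = 1020² → right
(101,167,277): 101+167 ≤ 277, not a triangle
(158,243,76): 76+158 ≤ 243, not a triangle
(3,22,22): 3²+22² = 493 > 484 = 22² → acute
(77,76,12): 12²+76² = 5920 < 5929 = 77² → obtuse
1 of the 5 is obtuse.

1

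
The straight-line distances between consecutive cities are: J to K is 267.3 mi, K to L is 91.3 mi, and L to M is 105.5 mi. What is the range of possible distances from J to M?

70.5 ≤ JM ≤ 464.1 mi

The maximum is all hops collinear in one direction: 267.3 + 91.3 + 105.5 = 464.1.
The longest hop is 267.3; the others sum to 196.8. Folding the others back against it leaves at least 267.3 − 196.8 = 70.5.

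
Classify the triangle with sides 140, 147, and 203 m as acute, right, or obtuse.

right

Compare the square of the longest side to the sum of squares of the other two: 140² + 147² = 41209 = 203².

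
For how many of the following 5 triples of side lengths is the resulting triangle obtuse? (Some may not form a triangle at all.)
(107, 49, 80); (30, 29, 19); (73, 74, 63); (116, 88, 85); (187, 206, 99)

1

(107,49,80): 49²+80² = 8801 < 11449 = 107² → obtuse
(30,29,19): 19²+29² = 1202 > 900 = 30² → acute
(73,74,63): 63²+73² = 9298 > 5476 = 74² → acute
(116,88,85): 85²+88² = 14969 > 13456 = 116² → acute
(187,206,99): 99²+187² = 44770 > 42436 = 206² → acute
1 of the 5 is obtuse.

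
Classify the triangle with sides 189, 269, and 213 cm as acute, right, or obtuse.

acute

Compare the square of the longest side to the sum of squares of the other two: 189² + 213² = 81090 > 72361 = 269².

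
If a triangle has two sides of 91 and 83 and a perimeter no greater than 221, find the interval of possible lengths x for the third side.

8 < x ≤ 47

Triangle inequality alone gives 8 < x < 174.
The perimeter condition gives x ≤ 221 − 91 − 83 = 47.
Intersecting the two: 8 < x ≤ 47.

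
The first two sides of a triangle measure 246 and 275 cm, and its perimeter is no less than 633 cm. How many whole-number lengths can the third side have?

Triangle inequality: 29 < x < 521. Perimeter ≥ 633 gives x ≥ 633 − 246 − 275 = 112.
So 112 ≤ x < 521; integers 112 through 520: 409 values.

409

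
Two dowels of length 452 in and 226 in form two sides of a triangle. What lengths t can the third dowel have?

By the triangle inequality, t must be less than 452 + 226 = 678 and greater than |452 − 226| = 226.

226 < t < 678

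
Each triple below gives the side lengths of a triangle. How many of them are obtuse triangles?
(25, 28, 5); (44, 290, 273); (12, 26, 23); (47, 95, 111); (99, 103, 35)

4

(25,28,5): 5²+25² = 650 < 784 = 28² → obtuse
(44,290,273): 44²+273² = 76465 < 84100 = 290² → obtuse
(12,26,23): 12²+23² = 673 < 676 = 26² → obtuse
(47,95,111): 47²+95² = 11234 < 12321 = 111² → obtuse
(99,103,35): 35²+99² = 11026 > 10609 = 103² → acute
4 of the 5 are obtuse.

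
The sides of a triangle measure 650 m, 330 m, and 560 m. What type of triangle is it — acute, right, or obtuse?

Compare the square of the longest side to the sum of squares of the other two: 330² + 560² = 422500 = 650².

right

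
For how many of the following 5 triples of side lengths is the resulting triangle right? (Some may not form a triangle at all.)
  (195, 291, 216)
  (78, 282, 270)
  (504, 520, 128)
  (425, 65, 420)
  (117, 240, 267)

4

(195,291,216): 195²+216² = 84681 = 291² → right
(78,282,270): 78²+270² = 78984 < 79524 = 282² → obtuse
(504,520,128): 128²+504² = 270400 = 520² → right
(425,65,420): 65²+420² = 180625 = 425² → right
(117,240,267): 117²+240² = 71289 = 267² → right
4 of the 5 are right.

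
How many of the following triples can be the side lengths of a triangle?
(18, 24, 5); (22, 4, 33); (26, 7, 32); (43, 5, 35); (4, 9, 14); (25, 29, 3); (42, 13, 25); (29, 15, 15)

2

(5,18,24): 5+18 ≤ 24 → not valid
(4,22,33): 4+22 ≤ 33 → not valid
(7,26,32): 7+26 > 32 → valid
(5,35,43): 5+35 ≤ 43 → not valid
(4,9,14): 4+9 ≤ 14 → not valid
(3,25,29): 3+25 ≤ 29 → not valid
(13,25,42): 13+25 ≤ 42 → not valid
(15,15,29): 15+15 > 29 → valid
2 of the 8 triples form a triangle.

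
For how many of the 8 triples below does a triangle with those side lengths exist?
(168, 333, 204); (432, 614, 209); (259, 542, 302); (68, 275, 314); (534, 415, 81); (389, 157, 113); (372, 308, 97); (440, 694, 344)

(168,204,333): 168+204 > 333 → valid
(209,432,614): 209+432 > 614 → valid
(259,302,542): 259+302 > 542 → valid
(68,275,314): 68+275 > 314 → valid
(81,415,534): 81+415 ≤ 534 → not valid
(113,157,389): 113+157 ≤ 389 → not valid
(97,308,372): 97+308 > 372 → valid
(344,440,694): 344+440 > 694 → valid
6 of the 8 triples form a triangle.

6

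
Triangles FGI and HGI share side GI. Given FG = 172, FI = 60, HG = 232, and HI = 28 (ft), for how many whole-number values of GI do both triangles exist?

From triangle FGI: 112 < GI < 232.
From triangle HGI: 204 < GI < 260.
Intersection: 204 < GI < 232, so integers 205 through 231: 27 values.

27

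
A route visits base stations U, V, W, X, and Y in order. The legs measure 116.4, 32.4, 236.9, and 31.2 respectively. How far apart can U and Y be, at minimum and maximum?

56.9 ≤ UY ≤ 416.9

The maximum is all hops collinear in one direction: 116.4 + 32.4 + 236.9 + 31.2 = 416.9.
The longest hop is 236.9; the others sum to 180.0. Folding the others back against it leaves at least 236.9 − 180.0 = 56.9.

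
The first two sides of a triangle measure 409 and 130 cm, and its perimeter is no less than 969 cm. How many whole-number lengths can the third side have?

Triangle inequality: 279 < x < 539. Perimeter ≥ 969 gives x ≥ 969 − 409 − 130 = 430.
So 430 ≤ x < 539; integers 430 through 538: 109 values.

109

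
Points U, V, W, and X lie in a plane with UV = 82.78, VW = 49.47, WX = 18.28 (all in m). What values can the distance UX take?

15.03 ≤ UX ≤ 150.53 m

The maximum is all hops collinear in one direction: 82.78 + 49.47 + 18.28 = 150.53.
The longest hop is 82.78; the others sum to 67.75. Folding the others back against it leaves at least 82.78 − 67.75 = 15.03.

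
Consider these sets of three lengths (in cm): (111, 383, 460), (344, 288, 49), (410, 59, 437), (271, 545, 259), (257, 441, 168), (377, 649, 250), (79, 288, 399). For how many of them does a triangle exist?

(111,383,460): 111+383 > 460 → valid
(49,288,344): 49+288 ≤ 344 → not valid
(59,410,437): 59+410 > 437 → valid
(259,271,545): 259+271 ≤ 545 → not valid
(168,257,441): 168+257 ≤ 441 → not valid
(250,377,649): 250+377 ≤ 649 → not valid
(79,288,399): 79+288 ≤ 399 → not valid
2 of the 7 triples form a triangle.

2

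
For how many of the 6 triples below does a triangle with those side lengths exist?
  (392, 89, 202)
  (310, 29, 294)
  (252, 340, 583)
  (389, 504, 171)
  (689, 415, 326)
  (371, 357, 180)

5

(89,202,392): 89+202 ≤ 392 → not valid
(29,294,310): 29+294 > 310 → valid
(252,340,583): 252+340 > 583 → valid
(171,389,504): 171+389 > 504 → valid
(326,415,689): 326+415 > 689 → valid
(180,357,371): 180+357 > 371 → valid
5 of the 6 triples form a triangle.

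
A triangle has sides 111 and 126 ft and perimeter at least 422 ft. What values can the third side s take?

Triangle inequality alone gives 15 < s < 237.
The perimeter condition gives s ≥ 422 − 111 − 126 = 185.
Intersecting the two: 185 ≤ s < 237.

185 ≤ s < 237 ft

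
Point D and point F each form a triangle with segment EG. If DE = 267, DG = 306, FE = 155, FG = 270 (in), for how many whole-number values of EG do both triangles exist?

From triangle DEG: 39 < EG < 573.
From triangle FEG: 115 < EG < 425.
Intersection: 115 < EG < 425, so integers 116 through 424: 309 values.

309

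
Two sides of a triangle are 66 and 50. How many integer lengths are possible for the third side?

99

The third side lies in the open interval (16, 116).
Integers from 17 to 115 inclusive: 115 − 17 + 1 = 99.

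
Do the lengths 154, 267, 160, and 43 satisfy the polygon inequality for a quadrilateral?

A quadrilateral exists iff every side is shorter than the sum of the others — equivalently, the longest side is less than the sum of the rest.
Longest side 267 < 357 (sum of the remaining 3), so yes.

Yes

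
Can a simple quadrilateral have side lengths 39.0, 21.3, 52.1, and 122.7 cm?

No

For a quadrilateral, each side must be shorter than the sum of the others.
Here the longest side is 122.7, but the remaining 3 sides sum to only 112.4.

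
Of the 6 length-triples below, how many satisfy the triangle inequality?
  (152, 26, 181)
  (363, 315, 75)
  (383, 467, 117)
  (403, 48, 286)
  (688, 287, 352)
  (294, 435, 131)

2

(26,152,181): 26+152 ≤ 181 → not valid
(75,315,363): 75+315 > 363 → valid
(117,383,467): 117+383 > 467 → valid
(48,286,403): 48+286 ≤ 403 → not valid
(287,352,688): 287+352 ≤ 688 → not valid
(131,294,435): 131+294 ≤ 435 → not valid
2 of the 6 triples form a triangle.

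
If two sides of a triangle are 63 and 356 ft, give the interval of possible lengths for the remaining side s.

293 < s < 419

By the triangle inequality, s must be less than 63 + 356 = 419 and greater than |63 − 356| = 293.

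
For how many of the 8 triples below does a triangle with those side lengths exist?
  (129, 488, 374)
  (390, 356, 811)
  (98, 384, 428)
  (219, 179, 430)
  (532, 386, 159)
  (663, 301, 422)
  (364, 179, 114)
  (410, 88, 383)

(129,374,488): 129+374 > 488 → valid
(356,390,811): 356+390 ≤ 811 → not valid
(98,384,428): 98+384 > 428 → valid
(179,219,430): 179+219 ≤ 430 → not valid
(159,386,532): 159+386 > 532 → valid
(301,422,663): 301+422 > 663 → valid
(114,179,364): 114+179 ≤ 364 → not valid
(88,383,410): 88+383 > 410 → valid
5 of the 8 triples form a triangle.

5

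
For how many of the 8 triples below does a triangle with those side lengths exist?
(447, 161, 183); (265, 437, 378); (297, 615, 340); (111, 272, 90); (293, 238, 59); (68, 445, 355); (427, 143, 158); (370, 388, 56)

4

(161,183,447): 161+183 ≤ 447 → not valid
(265,378,437): 265+378 > 437 → valid
(297,340,615): 297+340 > 615 → valid
(90,111,272): 90+111 ≤ 272 → not valid
(59,238,293): 59+238 > 293 → valid
(68,355,445): 68+355 ≤ 445 → not valid
(143,158,427): 143+158 ≤ 427 → not valid
(56,370,388): 56+370 > 388 → valid
4 of the 8 triples form a triangle.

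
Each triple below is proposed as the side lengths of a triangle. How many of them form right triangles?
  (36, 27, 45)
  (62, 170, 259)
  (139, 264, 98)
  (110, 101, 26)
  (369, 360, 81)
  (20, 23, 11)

(36,27,45): 27²+36² = 2025 = 45² → right
(62,170,259): 62+170 ≤ 259, not a triangle
(139,264,98): 98+139 ≤ 264, not a triangle
(110,101,26): 26²+101² = 10877 < 12100 = 110² → obtuse
(369,360,81): 81²+360² = 136161 = 369² → right
(20,23,11): 11²+20² = 521 < 529 = 23² → obtuse
2 of the 6 are right.

2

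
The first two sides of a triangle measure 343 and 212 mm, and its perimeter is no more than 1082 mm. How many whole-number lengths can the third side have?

396

Triangle inequality: 131 < x < 555. Perimeter ≤ 1082 gives x ≤ 1082 − 343 − 212 = 527.
So 131 < x ≤ 527; integers 132 through 527: 396 values.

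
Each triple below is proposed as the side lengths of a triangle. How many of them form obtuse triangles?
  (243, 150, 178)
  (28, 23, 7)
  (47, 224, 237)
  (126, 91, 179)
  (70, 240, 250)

(243,150,178): 150²+178² = 54184 < 59049 = 243² → obtuse
(28,23,7): 7²+23² = 578 < 784 = 28² → obtuse
(47,224,237): 47²+224² = 52385 < 56169 = 237² → obtuse
(126,91,179): 91²+126² = 24157 < 32041 = 179² → obtuse
(70,240,250): 70²+240² = 62500 = 250² → right
4 of the 5 are obtuse.

4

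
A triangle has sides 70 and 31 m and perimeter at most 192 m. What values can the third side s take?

39 < s ≤ 91

Triangle inequality alone gives 39 < s < 101.
The perimeter condition gives s ≤ 192 − 70 − 31 = 91.
Intersecting the two: 39 < s ≤ 91.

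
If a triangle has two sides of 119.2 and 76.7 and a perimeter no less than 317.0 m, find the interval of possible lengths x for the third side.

121.1 ≤ x < 195.9

Triangle inequality alone gives 42.5 < x < 195.9.
The perimeter condition gives x ≥ 317.0 − 119.2 − 76.7 = 121.1.
Intersecting the two: 121.1 ≤ x < 195.9.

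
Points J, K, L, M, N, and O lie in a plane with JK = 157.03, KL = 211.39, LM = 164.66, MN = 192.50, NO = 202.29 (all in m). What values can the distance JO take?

0 ≤ JO ≤ 927.87 m

The maximum is all hops collinear in one direction: 157.03 + 211.39 + 164.66 + 192.50 + 202.29 = 927.87.
The longest hop is 211.39; the others sum to 716.48. Since 211.39 ≤ 716.48, the path can fold back on itself completely, so the minimum distance is 0.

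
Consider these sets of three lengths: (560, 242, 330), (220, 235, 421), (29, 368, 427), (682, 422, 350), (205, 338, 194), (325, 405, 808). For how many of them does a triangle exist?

4

(242,330,560): 242+330 > 560 → valid
(220,235,421): 220+235 > 421 → valid
(29,368,427): 29+368 ≤ 427 → not valid
(350,422,682): 350+422 > 682 → valid
(194,205,338): 194+205 > 338 → valid
(325,405,808): 325+405 ≤ 808 → not valid
4 of the 6 triples form a triangle.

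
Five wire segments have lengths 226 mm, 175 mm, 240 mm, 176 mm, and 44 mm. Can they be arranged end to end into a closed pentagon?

A pentagon exists iff every side is shorter than the sum of the others — equivalently, the longest side is less than the sum of the rest.
Longest side 240 < 621 (sum of the remaining 4), so yes.

Yes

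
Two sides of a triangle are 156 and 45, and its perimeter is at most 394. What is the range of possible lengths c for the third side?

Triangle inequality alone gives 111 < c < 201.
The perimeter condition gives c ≤ 394 − 156 − 45 = 193.
Intersecting the two: 111 < c ≤ 193.

111 < c ≤ 193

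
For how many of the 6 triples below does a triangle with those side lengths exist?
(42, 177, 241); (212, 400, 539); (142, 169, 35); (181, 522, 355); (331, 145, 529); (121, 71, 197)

(42,177,241): 42+177 ≤ 241 → not valid
(212,400,539): 212+400 > 539 → valid
(35,142,169): 35+142 > 169 → valid
(181,355,522): 181+355 > 522 → valid
(145,331,529): 145+331 ≤ 529 → not valid
(71,121,197): 71+121 ≤ 197 → not valid
3 of the 6 triples form a triangle.

3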